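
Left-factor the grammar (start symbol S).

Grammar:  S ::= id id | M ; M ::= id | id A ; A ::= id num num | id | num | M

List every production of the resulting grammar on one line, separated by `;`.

M has alternatives sharing prefix 'id': factor to M → id M' with M' → ε | A.
A has alternatives sharing prefix 'id': factor to A → id A' with A' → num num | ε.

S ::= id id | M; M ::= id M'; A ::= num | M | id A'; M' ::= eps | A; A' ::= num num | eps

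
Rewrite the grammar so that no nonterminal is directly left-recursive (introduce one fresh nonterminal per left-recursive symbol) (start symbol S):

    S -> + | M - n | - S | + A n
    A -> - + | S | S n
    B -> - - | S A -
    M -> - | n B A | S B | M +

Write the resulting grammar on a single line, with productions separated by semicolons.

Left recursion appears on M.
For M: α = {+}, β = {-, n B A, S B}. Rewrite as M → β M' and M' → α M' | ε.

S -> + | M - n | - S | + A n; A -> - + | S | S n; B -> - - | S A -; M -> - M' | n B A M' | S B M'; M' -> + M' | ε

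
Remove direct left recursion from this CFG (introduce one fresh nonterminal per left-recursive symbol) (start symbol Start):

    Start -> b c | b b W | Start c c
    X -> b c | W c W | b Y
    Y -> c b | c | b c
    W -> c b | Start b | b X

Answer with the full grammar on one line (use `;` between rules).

Start -> b c Start1 | b b W Start1; X -> b c | W c W | b Y; Y -> c b | c | b c; W -> c b | Start b | b X; Start1 -> c c Start1 | eps

Start is directly left-recursive.
For Start: α = {c c}, β = {b c, b b W}. Rewrite as Start → β Start1 and Start1 → α Start1 | ε.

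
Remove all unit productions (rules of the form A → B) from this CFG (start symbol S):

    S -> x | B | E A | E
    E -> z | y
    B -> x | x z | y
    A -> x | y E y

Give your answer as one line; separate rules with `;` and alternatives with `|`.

S -> x | x z | y | z | E A; E -> z | y; B -> x | x z | y; A -> x | y E y

Unit pairs: S ⇒* {B, E}.
Replace each nonterminal's rules with the union of the non-unit rules of every nonterminal it unit-derives.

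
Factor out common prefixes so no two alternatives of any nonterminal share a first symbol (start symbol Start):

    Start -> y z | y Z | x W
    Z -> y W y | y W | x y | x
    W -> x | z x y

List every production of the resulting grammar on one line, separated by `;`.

Start has alternatives sharing prefix 'y': factor to Start → y Start1 with Start1 → z | Z.
Z has alternatives sharing prefix 'y W': factor to Z → y W Z1 with Z1 → y | ε.
Z has alternatives sharing prefix 'x': factor to Z → x Z2 with Z2 → y | ε.

Start -> x W | y Start1; Z -> y W Z1 | x Z2; W -> x | z x y; Start1 -> z | Z; Z1 -> y | ε; Z2 -> y | ε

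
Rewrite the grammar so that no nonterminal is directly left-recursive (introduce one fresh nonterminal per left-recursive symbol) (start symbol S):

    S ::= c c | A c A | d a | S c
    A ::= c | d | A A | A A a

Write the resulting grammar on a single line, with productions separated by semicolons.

S, A are directly left-recursive.
For S: α = {c}, β = {c c, A c A, d a}. Rewrite as S → β S' and S' → α S' | ε.
For A: α = {A, A a}, β = {c, d}. Rewrite as A → β A' and A' → α A' | ε.

S ::= c c S' | A c A S' | d a S'; A ::= c A' | d A'; S' ::= c S' | ε; A' ::= A A' | A a A' | ε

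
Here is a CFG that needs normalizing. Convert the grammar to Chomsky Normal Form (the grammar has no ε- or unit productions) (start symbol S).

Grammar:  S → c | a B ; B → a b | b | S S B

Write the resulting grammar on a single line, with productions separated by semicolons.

Introduce a nonterminal for each terminal appearing in a rule of length ≥ 2: X1 → a, X2 → b.
Binarize each right-hand side of length ≥ 3 by chaining fresh nonterminals (Y1, Y2, …): affected rules were B → S S B.

S → c | X1 B; B → X1 X2 | b | S Y1; X1 → a; X2 → b; Y1 → S B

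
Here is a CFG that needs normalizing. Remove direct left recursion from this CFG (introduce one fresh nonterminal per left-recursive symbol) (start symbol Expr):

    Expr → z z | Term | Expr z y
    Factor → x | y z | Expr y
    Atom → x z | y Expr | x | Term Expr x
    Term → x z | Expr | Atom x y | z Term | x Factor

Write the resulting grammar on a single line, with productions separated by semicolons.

Left recursion appears on Expr.
For Expr: α = {z y}, β = {z z, Term}. Rewrite as Expr → β Expr1 and Expr1 → α Expr1 | ε.

Expr → z z Expr1 | Term Expr1; Factor → x | y z | Expr y; Atom → x z | y Expr | x | Term Expr x; Term → x z | Expr | Atom x y | z Term | x Factor; Expr1 → z y Expr1 | ε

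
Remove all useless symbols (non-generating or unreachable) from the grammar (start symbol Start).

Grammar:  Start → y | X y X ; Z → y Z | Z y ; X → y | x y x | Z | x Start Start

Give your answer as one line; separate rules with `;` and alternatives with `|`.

Generating nonterminals: {Start, X}.
Reachable from Start after that: {Start, X}.
Removed useless symbols: {Z} and every production mentioning them.

Start → y | X y X; X → y | x y x | x Start Start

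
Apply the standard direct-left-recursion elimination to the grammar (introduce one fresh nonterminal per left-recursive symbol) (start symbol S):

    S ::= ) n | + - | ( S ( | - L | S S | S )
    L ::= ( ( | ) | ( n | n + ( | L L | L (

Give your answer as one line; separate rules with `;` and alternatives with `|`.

S ::= ) n S' | + - S' | ( S ( S' | - L S'; L ::= ( ( L' | ) L' | ( n L' | n + ( L'; S' ::= S S' | ) S' | ε; L' ::= L L' | ( L' | ε

Directly left-recursive nonterminals: S, L.
For S: α = {S, )}, β = {) n, + -, ( S (, - L}. Rewrite as S → β S' and S' → α S' | ε.
For L: α = {L, (}, β = {( (, ), ( n, n + (}. Rewrite as L → β L' and L' → α L' | ε.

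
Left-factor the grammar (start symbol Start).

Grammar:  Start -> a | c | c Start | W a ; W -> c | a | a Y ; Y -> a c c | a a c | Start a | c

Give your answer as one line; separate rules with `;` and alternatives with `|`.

Start -> a | W a | c Start1; W -> c | a W1; Y -> Start a | c | a Y1; Start1 -> ε | Start; W1 -> ε | Y; Y1 -> c c | a c

Start has alternatives sharing prefix 'c': factor to Start → c Start1 with Start1 → ε | Start.
W has alternatives sharing prefix 'a': factor to W → a W1 with W1 → ε | Y.
Y has alternatives sharing prefix 'a': factor to Y → a Y1 with Y1 → c c | a c.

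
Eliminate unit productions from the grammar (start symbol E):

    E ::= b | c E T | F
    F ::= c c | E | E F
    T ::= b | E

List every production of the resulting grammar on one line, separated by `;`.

Unit pairs: E ⇒* {F}; F ⇒* {E}; T ⇒* {E, F}.
Replace each nonterminal's rules with the union of the non-unit rules of every nonterminal it unit-derives.

E ::= b | c E T | c c | E F; F ::= b | c E T | c c | E F; T ::= b | c E T | c c | E F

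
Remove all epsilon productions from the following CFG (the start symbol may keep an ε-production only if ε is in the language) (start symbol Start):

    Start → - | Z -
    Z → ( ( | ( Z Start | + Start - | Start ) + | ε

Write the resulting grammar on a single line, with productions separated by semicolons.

Nullable set = {Z}.
ε ∉ L(G), so no ε-production is kept.
Add the nullable-subset variants: Z → ( Z Start gives ( Z Start | ( Start.

Start → - | Z -; Z → ( ( | ( Z Start | ( Start | + Start - | Start ) +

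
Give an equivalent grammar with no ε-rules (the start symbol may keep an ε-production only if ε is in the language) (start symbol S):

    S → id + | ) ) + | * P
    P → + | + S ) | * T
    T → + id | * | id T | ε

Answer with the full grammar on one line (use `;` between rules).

Nullable nonterminals: {T}.
ε ∉ L(G), so no ε-production is kept.
For each production, add variants omitting each subset of nullable occurrences: P → * T gives * T | *. T → id T gives id T | id.

S → id + | ) ) + | * P; P → + | + S ) | * T | *; T → + id | * | id T | id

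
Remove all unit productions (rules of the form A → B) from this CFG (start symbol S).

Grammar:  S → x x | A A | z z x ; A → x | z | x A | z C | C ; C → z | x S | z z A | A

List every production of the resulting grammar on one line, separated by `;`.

Unit pairs: A ⇒* {C}; C ⇒* {A}.
Replace each nonterminal's rules with the union of the non-unit rules of every nonterminal it unit-derives.

S → x x | A A | z z x; A → z | x S | z z A | x | x A | z C; C → z | x S | z z A | x | x A | z C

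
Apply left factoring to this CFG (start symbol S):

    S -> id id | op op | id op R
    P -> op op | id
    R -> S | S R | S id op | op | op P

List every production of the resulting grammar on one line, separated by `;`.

S has alternatives sharing prefix 'id': factor to S → id S' with S' → id | op R.
R has alternatives sharing prefix 'S': factor to R → S R' with R' → ε | R | id op.
R has alternatives sharing prefix 'op': factor to R → op R'' with R'' → ε | P.

S -> op op | id S'; P -> op op | id; R -> S R' | op R''; S' -> id | op R; R' -> ε | R | id op; R'' -> ε | P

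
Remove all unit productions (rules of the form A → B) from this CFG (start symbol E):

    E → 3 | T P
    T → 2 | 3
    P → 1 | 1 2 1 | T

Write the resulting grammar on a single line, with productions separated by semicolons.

Unit pairs: P ⇒* {T}.
Replace each nonterminal's rules with the union of the non-unit rules of every nonterminal it unit-derives.

E → 3 | T P; T → 2 | 3; P → 1 | 1 2 1 | 2 | 3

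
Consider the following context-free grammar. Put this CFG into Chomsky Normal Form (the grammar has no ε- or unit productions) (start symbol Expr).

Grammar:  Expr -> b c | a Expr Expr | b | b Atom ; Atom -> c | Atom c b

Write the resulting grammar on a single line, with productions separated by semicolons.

Expr -> X1 X2 | X3 Y1 | b | X1 Atom; Atom -> c | Atom Y2; X1 -> b; X2 -> c; X3 -> a; Y1 -> Expr Expr; Y2 -> X2 X1

Introduce a nonterminal for each terminal appearing in a rule of length ≥ 2: X1 → b, X2 → c, X3 → a.
Binarize each right-hand side of length ≥ 3 by chaining fresh nonterminals (Y1, Y2, …): affected rules were Expr → X3 Expr Expr; Atom → Atom X2 X1.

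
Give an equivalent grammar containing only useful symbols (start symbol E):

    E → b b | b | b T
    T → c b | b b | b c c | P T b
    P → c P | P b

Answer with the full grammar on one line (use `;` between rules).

E → b b | b | b T; T → c b | b b | b c c

Generating nonterminals: {E, T}.
Reachable from E after that: {E, T}.
Removed useless symbols: {P} and every production mentioning them.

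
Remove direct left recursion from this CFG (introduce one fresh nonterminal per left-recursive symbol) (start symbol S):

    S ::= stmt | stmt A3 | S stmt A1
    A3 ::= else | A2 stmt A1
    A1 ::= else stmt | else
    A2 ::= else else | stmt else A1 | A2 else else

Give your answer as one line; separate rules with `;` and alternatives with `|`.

Left recursion appears on S, A2.
For S: α = {stmt A1}, β = {stmt, stmt A3}. Rewrite as S → β S' and S' → α S' | ε.
For A2: α = {else else}, β = {else else, stmt else A1}. Rewrite as A2 → β A2' and A2' → α A2' | ε.

S ::= stmt S' | stmt A3 S'; A3 ::= else | A2 stmt A1; A1 ::= else stmt | else; A2 ::= else else A2' | stmt else A1 A2'; S' ::= stmt A1 S' | ε; A2' ::= else else A2' | ε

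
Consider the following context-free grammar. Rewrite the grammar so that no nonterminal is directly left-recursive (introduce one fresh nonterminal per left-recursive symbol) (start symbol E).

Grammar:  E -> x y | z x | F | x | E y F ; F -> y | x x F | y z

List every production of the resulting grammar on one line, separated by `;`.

E -> x y E' | z x E' | F E' | x E'; F -> y | x x F | y z; E' -> y F E' | ε

Left recursion appears on E.
For E: α = {y F}, β = {x y, z x, F, x}. Rewrite as E → β E' and E' → α E' | ε.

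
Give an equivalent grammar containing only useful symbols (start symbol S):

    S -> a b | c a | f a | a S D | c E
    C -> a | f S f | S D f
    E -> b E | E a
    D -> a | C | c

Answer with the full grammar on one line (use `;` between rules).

Generating nonterminals: {C, D, S}.
Reachable from S after that: {C, D, S}.
Removed useless symbols: {E} and every production mentioning them.

S -> a b | c a | f a | a S D; C -> a | f S f | S D f; D -> a | C | c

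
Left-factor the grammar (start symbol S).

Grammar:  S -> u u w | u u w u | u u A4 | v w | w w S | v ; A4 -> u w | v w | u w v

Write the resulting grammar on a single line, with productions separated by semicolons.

S has alternatives sharing prefix 'u u': factor to S → u u S' with S' → w | w u | A4.
S has alternatives sharing prefix 'v': factor to S → v S'' with S'' → w | ε.
A4 has alternatives sharing prefix 'u w': factor to A4 → u w A4' with A4' → ε | v.
S' has alternatives sharing prefix 'w': factor to S' → w S''' with S''' → ε | u.

S -> w w S | u u S' | v S''; A4 -> v w | u w A4'; S' -> A4 | w S'''; S'' -> w | ε; A4' -> ε | v; S''' -> ε | u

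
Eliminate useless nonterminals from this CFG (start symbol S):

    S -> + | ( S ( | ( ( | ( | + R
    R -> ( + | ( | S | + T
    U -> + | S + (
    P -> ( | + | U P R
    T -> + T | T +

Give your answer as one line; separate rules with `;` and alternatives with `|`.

Generating nonterminals: {P, R, S, U}.
Reachable from S after that: {R, S}.
Removed useless symbols: {P, T, U} and every production mentioning them.

S -> + | ( S ( | ( ( | ( | + R; R -> ( + | ( | S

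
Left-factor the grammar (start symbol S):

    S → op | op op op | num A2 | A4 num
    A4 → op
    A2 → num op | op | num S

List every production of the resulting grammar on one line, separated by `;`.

S → num A2 | A4 num | op S'; A4 → op; A2 → op | num A2'; S' → ε | op op; A2' → op | S

S has alternatives sharing prefix 'op': factor to S → op S' with S' → ε | op op.
A2 has alternatives sharing prefix 'num': factor to A2 → num A2' with A2' → op | S.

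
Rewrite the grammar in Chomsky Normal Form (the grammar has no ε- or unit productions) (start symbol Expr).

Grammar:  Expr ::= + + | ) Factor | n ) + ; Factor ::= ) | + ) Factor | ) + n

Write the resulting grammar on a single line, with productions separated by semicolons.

Introduce a nonterminal for each terminal appearing in a rule of length ≥ 2: X1 → +, X2 → ), X3 → n.
Binarize each right-hand side of length ≥ 3 by chaining fresh nonterminals (Y1, Y2, …): affected rules were Expr → X3 X2 X1; Factor → X1 X2 Factor; Factor → X2 X1 X3.

Expr ::= X1 X1 | X2 Factor | X3 Y1; Factor ::= ) | X1 Y2 | X2 Y3; X1 ::= +; X2 ::= ); X3 ::= n; Y1 ::= X2 X1; Y2 ::= X2 Factor; Y3 ::= X1 X3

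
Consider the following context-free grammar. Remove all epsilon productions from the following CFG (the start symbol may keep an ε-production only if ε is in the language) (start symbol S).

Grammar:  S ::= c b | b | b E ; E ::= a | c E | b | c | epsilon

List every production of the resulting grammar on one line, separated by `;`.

S ::= c b | b | b E; E ::= a | c E | c | b

Nullable nonterminals: {E}.
ε ∉ L(G), so no ε-production is kept.
For each production, add variants omitting each subset of nullable occurrences: E → c E gives c E | c.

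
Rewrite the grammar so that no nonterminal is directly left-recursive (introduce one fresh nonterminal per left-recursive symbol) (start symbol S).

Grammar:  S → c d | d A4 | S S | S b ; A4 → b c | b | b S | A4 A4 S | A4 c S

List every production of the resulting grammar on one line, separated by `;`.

S → c d S' | d A4 S'; A4 → b c A4' | b A4' | b S A4'; S' → S S' | b S' | epsilon; A4' → A4 S A4' | c S A4' | epsilon

S, A4 are directly left-recursive.
For S: α = {S, b}, β = {c d, d A4}. Rewrite as S → β S' and S' → α S' | ε.
For A4: α = {A4 S, c S}, β = {b c, b, b S}. Rewrite as A4 → β A4' and A4' → α A4' | ε.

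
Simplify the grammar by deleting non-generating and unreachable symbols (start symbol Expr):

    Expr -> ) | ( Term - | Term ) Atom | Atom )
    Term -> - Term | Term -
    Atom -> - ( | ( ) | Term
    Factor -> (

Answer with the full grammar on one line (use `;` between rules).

Expr -> ) | Atom ); Atom -> - ( | ( )

Generating nonterminals: {Atom, Expr, Factor}.
Reachable from Expr after that: {Atom, Expr}.
Removed useless symbols: {Factor, Term} and every production mentioning them.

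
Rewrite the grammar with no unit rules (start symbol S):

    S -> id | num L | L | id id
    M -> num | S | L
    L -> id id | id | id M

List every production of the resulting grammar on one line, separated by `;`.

Unit pairs: M ⇒* {L, S}; S ⇒* {L}.
For each unit pair (A, B), copy every non-unit production of B to A, then drop all unit productions.

S -> id id | id | id M | num L; M -> id id | id | id M | num L | num; L -> id id | id | id M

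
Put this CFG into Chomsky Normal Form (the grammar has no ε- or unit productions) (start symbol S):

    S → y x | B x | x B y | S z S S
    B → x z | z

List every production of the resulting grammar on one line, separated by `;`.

S → X1 X2 | B X2 | X2 Y1 | S Y2; B → X2 X3 | z; X1 → y; X2 → x; X3 → z; Y1 → B X1; Y2 → X3 Y3; Y3 → S S

Introduce a nonterminal for each terminal appearing in a rule of length ≥ 2: X1 → y, X2 → x, X3 → z.
Binarize each right-hand side of length ≥ 3 by chaining fresh nonterminals (Y1, Y2, …): affected rules were S → X2 B X1; S → S X3 S S.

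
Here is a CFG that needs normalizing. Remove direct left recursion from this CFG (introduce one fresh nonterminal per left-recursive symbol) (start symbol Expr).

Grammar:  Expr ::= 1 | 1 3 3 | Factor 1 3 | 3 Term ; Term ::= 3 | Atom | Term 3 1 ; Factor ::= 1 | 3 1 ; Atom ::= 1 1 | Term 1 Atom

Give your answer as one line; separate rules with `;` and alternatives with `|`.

Left recursion appears on Term.
For Term: α = {3 1}, β = {3, Atom}. Rewrite as Term → β Term1 and Term1 → α Term1 | ε.

Expr ::= 1 | 1 3 3 | Factor 1 3 | 3 Term; Term ::= 3 Term1 | Atom Term1; Factor ::= 1 | 3 1; Atom ::= 1 1 | Term 1 Atom; Term1 ::= 3 1 Term1 | eps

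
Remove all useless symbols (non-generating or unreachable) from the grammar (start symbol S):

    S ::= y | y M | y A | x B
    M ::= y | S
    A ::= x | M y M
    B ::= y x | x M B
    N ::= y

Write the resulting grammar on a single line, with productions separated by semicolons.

S ::= y | y M | y A | x B; M ::= y | S; A ::= x | M y M; B ::= y x | x M B

Generating nonterminals: {A, B, M, N, S}.
Reachable from S after that: {A, B, M, S}.
Removed useless symbols: {N} and every production mentioning them.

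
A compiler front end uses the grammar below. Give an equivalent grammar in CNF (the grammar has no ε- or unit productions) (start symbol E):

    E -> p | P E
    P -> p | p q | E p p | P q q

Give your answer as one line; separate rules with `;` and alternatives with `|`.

Introduce a nonterminal for each terminal appearing in a rule of length ≥ 2: X1 → p, X2 → q.
Binarize each right-hand side of length ≥ 3 by chaining fresh nonterminals (Y1, Y2, …): affected rules were P → E X1 X1; P → P X2 X2.

E -> p | P E; P -> p | X1 X2 | E Y1 | P Y2; X1 -> p; X2 -> q; Y1 -> X1 X1; Y2 -> X2 X2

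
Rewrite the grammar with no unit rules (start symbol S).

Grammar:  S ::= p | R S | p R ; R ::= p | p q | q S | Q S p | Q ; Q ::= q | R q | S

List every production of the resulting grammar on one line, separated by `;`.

Unit pairs: Q ⇒* {S}; R ⇒* {Q, S}.
Replace each nonterminal's rules with the union of the non-unit rules of every nonterminal it unit-derives.

S ::= p | R S | p R; R ::= q | R q | p | R S | p R | p q | q S | Q S p; Q ::= p | R S | p R | q | R q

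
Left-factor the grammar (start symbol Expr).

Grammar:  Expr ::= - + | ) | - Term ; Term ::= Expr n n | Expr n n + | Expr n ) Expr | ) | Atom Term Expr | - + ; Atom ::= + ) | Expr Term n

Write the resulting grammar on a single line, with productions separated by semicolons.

Expr has alternatives sharing prefix '-': factor to Expr → - Expr1 with Expr1 → + | Term.
Term has alternatives sharing prefix 'Expr n': factor to Term → Expr n Term1 with Term1 → n | n + | ) Expr.
Term1 has alternatives sharing prefix 'n': factor to Term1 → n Term11 with Term11 → ε | +.

Expr ::= ) | - Expr1; Term ::= ) | Atom Term Expr | - + | Expr n Term1; Atom ::= + ) | Expr Term n; Expr1 ::= + | Term; Term1 ::= ) Expr | n Term11; Term11 ::= ε | +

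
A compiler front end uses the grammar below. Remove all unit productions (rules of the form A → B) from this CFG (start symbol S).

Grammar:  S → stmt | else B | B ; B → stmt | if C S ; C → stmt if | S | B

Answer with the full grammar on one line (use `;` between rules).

Unit pairs: C ⇒* {B, S}; S ⇒* {B}.
For every A with A ⇒* B via unit rules, add B's non-unit alternatives to A; then delete every rule of the form X → Y.

S → stmt | if C S | else B; B → stmt | if C S; C → stmt | if C S | stmt if | else B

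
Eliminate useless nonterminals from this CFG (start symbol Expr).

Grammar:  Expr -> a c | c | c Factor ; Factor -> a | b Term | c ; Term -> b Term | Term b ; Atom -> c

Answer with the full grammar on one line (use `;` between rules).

Expr -> a c | c | c Factor; Factor -> a | c

Generating nonterminals: {Atom, Expr, Factor}.
Reachable from Expr after that: {Expr, Factor}.
Removed useless symbols: {Atom, Term} and every production mentioning them.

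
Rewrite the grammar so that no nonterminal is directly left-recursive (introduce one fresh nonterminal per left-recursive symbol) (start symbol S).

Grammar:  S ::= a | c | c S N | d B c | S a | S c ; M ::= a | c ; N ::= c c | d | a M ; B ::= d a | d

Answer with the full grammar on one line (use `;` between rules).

S ::= a S' | c S' | c S N S' | d B c S'; M ::= a | c; N ::= c c | d | a M; B ::= d a | d; S' ::= a S' | c S' | ε

Left recursion appears on S.
For S: α = {a, c}, β = {a, c, c S N, d B c}. Rewrite as S → β S' and S' → α S' | ε.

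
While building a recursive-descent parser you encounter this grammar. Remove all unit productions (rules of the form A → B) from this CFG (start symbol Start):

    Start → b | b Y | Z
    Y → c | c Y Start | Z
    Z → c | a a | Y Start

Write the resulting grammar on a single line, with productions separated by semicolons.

Start → c | a a | Y Start | b | b Y; Y → c | a a | Y Start | c Y Start; Z → c | a a | Y Start

Unit pairs: Start ⇒* {Z}; Y ⇒* {Z}.
For each unit pair (A, B), copy every non-unit production of B to A, then drop all unit productions.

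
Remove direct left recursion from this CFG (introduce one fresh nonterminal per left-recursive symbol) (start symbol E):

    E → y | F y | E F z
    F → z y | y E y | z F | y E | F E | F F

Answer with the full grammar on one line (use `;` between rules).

E → y E' | F y E'; F → z y F' | y E y F' | z F F' | y E F'; E' → F z E' | ε; F' → E F' | F F' | ε

Directly left-recursive nonterminals: E, F.
For E: α = {F z}, β = {y, F y}. Rewrite as E → β E' and E' → α E' | ε.
For F: α = {E, F}, β = {z y, y E y, z F, y E}. Rewrite as F → β F' and F' → α F' | ε.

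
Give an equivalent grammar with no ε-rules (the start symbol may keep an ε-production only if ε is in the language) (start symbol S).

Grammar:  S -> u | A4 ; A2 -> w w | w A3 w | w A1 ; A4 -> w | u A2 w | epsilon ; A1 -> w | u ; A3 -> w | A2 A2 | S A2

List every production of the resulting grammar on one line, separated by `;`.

S -> u | A4 | epsilon; A2 -> w w | w A3 w | w A1; A4 -> w | u A2 w; A1 -> w | u; A3 -> w | A2 A2 | S A2 | A2

Nullable set = {A4, S}.
ε ∈ L(G) since S is nullable, so keep S → ε.
For each production, add variants omitting each subset of nullable occurrences: A3 → S A2 gives S A2 | A2.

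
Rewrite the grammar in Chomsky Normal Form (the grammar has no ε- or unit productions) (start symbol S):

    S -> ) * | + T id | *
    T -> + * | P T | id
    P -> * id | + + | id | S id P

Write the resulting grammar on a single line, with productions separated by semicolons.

S -> X1 X2 | X3 Y1 | *; T -> X3 X2 | P T | id; P -> X2 X4 | X3 X3 | id | S Y2; X1 -> ); X2 -> *; X3 -> +; X4 -> id; Y1 -> T X4; Y2 -> X4 P

Introduce a nonterminal for each terminal appearing in a rule of length ≥ 2: X1 → ), X2 → *, X3 → +, X4 → id.
Binarize each right-hand side of length ≥ 3 by chaining fresh nonterminals (Y1, Y2, …): affected rules were S → X3 T X4; P → S X4 P.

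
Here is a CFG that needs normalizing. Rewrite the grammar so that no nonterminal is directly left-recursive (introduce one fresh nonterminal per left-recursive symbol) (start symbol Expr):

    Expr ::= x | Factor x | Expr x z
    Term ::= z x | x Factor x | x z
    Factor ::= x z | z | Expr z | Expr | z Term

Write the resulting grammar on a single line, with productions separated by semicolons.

Left recursion appears on Expr.
For Expr: α = {x z}, β = {x, Factor x}. Rewrite as Expr → β Expr1 and Expr1 → α Expr1 | ε.

Expr ::= x Expr1 | Factor x Expr1; Term ::= z x | x Factor x | x z; Factor ::= x z | z | Expr z | Expr | z Term; Expr1 ::= x z Expr1 | ε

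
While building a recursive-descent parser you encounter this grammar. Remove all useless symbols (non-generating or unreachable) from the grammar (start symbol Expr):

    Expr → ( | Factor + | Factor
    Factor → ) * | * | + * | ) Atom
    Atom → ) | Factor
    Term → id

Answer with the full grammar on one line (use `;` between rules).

Expr → ( | Factor + | Factor; Factor → ) * | * | + * | ) Atom; Atom → ) | Factor

Generating nonterminals: {Atom, Expr, Factor, Term}.
Reachable from Expr after that: {Atom, Expr, Factor}.
Removed useless symbols: {Term} and every production mentioning them.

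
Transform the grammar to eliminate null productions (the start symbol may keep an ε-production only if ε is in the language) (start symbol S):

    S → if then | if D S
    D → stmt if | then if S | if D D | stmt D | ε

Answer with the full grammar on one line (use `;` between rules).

S → if then | if D S | if S; D → stmt if | then if S | if D D | if D | if | stmt D | stmt

The nullable symbols are {D}.
ε ∉ L(G), so no ε-production is kept.
Expand every rule over subsets of its nullable positions: S → if D S gives if D S | if S. D → if D D gives if D D | if D | if. D → stmt D gives stmt D | stmt.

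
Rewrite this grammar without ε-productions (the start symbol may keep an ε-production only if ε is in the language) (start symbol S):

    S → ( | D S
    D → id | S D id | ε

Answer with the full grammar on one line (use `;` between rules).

Nullable nonterminals: {D}.
ε ∉ L(G), so no ε-production is kept.
For each production, add variants omitting each subset of nullable occurrences: D → S D id gives S D id | S id.

S → ( | D S; D → id | S D id | S id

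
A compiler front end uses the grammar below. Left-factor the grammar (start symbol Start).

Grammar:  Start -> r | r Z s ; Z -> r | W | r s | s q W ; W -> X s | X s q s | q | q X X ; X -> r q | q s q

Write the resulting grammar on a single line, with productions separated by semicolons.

Start -> r Start1; Z -> W | s q W | r Z1; W -> X s W1 | q W2; X -> r q | q s q; Start1 -> ε | Z s; Z1 -> ε | s; W1 -> ε | q s; W2 -> ε | X X

Start has alternatives sharing prefix 'r': factor to Start → r Start1 with Start1 → ε | Z s.
Z has alternatives sharing prefix 'r': factor to Z → r Z1 with Z1 → ε | s.
W has alternatives sharing prefix 'X s': factor to W → X s W1 with W1 → ε | q s.
W has alternatives sharing prefix 'q': factor to W → q W2 with W2 → ε | X X.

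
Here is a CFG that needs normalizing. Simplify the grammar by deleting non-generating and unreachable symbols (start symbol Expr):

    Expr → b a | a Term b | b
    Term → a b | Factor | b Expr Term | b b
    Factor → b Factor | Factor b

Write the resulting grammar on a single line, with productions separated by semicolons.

Expr → b a | a Term b | b; Term → a b | b Expr Term | b b

Generating nonterminals: {Expr, Term}.
Reachable from Expr after that: {Expr, Term}.
Removed useless symbols: {Factor} and every production mentioning them.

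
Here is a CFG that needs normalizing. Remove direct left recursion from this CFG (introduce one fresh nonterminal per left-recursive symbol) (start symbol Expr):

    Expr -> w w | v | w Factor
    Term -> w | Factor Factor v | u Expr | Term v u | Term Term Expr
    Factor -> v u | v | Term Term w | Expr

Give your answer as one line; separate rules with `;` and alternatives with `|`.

Expr -> w w | v | w Factor; Term -> w Term1 | Factor Factor v Term1 | u Expr Term1; Factor -> v u | v | Term Term w | Expr; Term1 -> v u Term1 | Term Expr Term1 | ε

Left recursion appears on Term.
For Term: α = {v u, Term Expr}, β = {w, Factor Factor v, u Expr}. Rewrite as Term → β Term1 and Term1 → α Term1 | ε.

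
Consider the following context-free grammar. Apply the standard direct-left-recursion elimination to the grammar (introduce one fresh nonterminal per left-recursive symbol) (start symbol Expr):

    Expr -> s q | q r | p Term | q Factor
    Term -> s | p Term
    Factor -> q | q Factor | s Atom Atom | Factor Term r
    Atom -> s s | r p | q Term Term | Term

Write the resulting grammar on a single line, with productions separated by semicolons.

Factor is directly left-recursive.
For Factor: α = {Term r}, β = {q, q Factor, s Atom Atom}. Rewrite as Factor → β Factor1 and Factor1 → α Factor1 | ε.

Expr -> s q | q r | p Term | q Factor; Term -> s | p Term; Factor -> q Factor1 | q Factor Factor1 | s Atom Atom Factor1; Atom -> s s | r p | q Term Term | Term; Factor1 -> Term r Factor1 | eps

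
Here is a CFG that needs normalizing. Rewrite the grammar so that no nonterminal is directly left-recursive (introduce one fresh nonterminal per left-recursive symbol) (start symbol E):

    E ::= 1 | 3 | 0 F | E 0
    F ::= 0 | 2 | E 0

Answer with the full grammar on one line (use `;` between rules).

Directly left-recursive nonterminal: E.
For E: α = {0}, β = {1, 3, 0 F}. Rewrite as E → β E' and E' → α E' | ε.

E ::= 1 E' | 3 E' | 0 F E'; F ::= 0 | 2 | E 0; E' ::= 0 E' | ε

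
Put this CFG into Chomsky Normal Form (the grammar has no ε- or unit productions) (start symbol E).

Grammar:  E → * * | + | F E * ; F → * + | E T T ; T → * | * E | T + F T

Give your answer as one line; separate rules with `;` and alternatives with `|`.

Introduce a nonterminal for each terminal appearing in a rule of length ≥ 2: X1 → *, X2 → +.
Binarize each right-hand side of length ≥ 3 by chaining fresh nonterminals (Y1, Y2, …): affected rules were E → F E X1; F → E T T; T → T X2 F T.

E → X1 X1 | + | F Y1; F → X1 X2 | E Y2; T → * | X1 E | T Y3; X1 → *; X2 → +; Y1 → E X1; Y2 → T T; Y3 → X2 Y4; Y4 → F T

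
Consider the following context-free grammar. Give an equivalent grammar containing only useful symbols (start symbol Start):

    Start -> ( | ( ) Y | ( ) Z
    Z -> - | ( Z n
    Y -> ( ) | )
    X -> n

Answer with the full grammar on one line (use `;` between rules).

Start -> ( | ( ) Y | ( ) Z; Z -> - | ( Z n; Y -> ( ) | )

Generating nonterminals: {Start, X, Y, Z}.
Reachable from Start after that: {Start, Y, Z}.
Removed useless symbols: {X} and every production mentioning them.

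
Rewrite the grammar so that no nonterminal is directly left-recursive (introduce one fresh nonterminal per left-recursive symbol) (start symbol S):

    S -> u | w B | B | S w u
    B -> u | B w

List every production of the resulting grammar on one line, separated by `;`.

S -> u S' | w B S' | B S'; B -> u B'; S' -> w u S' | ε; B' -> w B' | ε

Directly left-recursive nonterminals: S, B.
For S: α = {w u}, β = {u, w B, B}. Rewrite as S → β S' and S' → α S' | ε.
For B: α = {w}, β = {u}. Rewrite as B → β B' and B' → α B' | ε.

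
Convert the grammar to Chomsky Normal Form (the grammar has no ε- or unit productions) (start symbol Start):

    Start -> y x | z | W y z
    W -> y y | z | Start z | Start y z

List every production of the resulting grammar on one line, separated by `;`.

Introduce a nonterminal for each terminal appearing in a rule of length ≥ 2: X1 → y, X2 → x, X3 → z.
Binarize each right-hand side of length ≥ 3 by chaining fresh nonterminals (Y1, Y2, …): affected rules were Start → W X1 X3; W → Start X1 X3.

Start -> X1 X2 | z | W Y1; W -> X1 X1 | z | Start X3 | Start Y2; X1 -> y; X2 -> x; X3 -> z; Y1 -> X1 X3; Y2 -> X1 X3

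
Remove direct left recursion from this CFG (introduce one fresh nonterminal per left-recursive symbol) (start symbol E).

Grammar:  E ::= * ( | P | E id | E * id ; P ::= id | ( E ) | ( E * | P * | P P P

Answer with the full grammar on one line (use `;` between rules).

E, P are directly left-recursive.
For E: α = {id, * id}, β = {* (, P}. Rewrite as E → β E' and E' → α E' | ε.
For P: α = {*, P P}, β = {id, ( E ), ( E *}. Rewrite as P → β P' and P' → α P' | ε.

E ::= * ( E' | P E'; P ::= id P' | ( E ) P' | ( E * P'; E' ::= id E' | * id E' | eps; P' ::= * P' | P P P' | eps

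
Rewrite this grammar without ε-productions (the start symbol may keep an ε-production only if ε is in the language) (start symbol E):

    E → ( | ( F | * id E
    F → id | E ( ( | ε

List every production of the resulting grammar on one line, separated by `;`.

Nullable set = {F}.
ε ∉ L(G), so no ε-production is kept.

E → ( | ( F | * id E; F → id | E ( (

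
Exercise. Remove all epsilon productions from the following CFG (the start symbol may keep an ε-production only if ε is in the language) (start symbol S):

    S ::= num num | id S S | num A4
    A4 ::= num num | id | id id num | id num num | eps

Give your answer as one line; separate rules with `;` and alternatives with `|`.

S ::= num num | id S S | num A4 | num; A4 ::= num num | id | id id num | id num num

The nullable symbols are {A4}.
ε ∉ L(G), so no ε-production is kept.
For each production, add variants omitting each subset of nullable occurrences: S → num A4 gives num A4 | num.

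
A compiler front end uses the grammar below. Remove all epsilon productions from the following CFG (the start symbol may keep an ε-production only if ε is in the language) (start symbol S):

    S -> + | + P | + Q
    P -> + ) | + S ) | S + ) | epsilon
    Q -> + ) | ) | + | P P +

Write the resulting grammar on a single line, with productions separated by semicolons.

Nullable set = {P}.
ε ∉ L(G), so no ε-production is kept.
Expand every rule over subsets of its nullable positions: Q → P P + gives P P + | P +.

S -> + | + P | + Q; P -> + ) | + S ) | S + ); Q -> + ) | ) | + | P P + | P +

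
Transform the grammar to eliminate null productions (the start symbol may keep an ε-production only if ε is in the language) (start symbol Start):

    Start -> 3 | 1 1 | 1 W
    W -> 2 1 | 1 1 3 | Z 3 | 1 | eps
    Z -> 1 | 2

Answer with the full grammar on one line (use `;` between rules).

The nullable symbols are {W}.
ε ∉ L(G), so no ε-production is kept.
Expand every rule over subsets of its nullable positions: Start → 1 W gives 1 W | 1.

Start -> 3 | 1 1 | 1 W | 1; W -> 2 1 | 1 1 3 | Z 3 | 1; Z -> 1 | 2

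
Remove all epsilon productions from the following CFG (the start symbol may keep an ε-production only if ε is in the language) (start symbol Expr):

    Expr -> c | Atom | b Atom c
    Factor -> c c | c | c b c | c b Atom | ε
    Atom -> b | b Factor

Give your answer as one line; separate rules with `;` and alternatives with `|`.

The nullable symbols are {Factor}.
ε ∉ L(G), so no ε-production is kept.

Expr -> c | Atom | b Atom c; Factor -> c c | c | c b c | c b Atom; Atom -> b | b Factor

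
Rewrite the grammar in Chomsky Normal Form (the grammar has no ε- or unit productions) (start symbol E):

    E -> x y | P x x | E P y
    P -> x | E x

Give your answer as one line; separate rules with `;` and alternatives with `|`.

Introduce a nonterminal for each terminal appearing in a rule of length ≥ 2: X1 → x, X2 → y.
Binarize each right-hand side of length ≥ 3 by chaining fresh nonterminals (Y1, Y2, …): affected rules were E → P X1 X1; E → E P X2.

E -> X1 X2 | P Y1 | E Y2; P -> x | E X1; X1 -> x; X2 -> y; Y1 -> X1 X1; Y2 -> P X2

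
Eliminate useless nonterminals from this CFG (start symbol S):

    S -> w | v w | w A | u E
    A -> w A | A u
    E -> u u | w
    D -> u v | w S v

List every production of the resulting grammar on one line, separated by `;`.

Generating nonterminals: {D, E, S}.
Reachable from S after that: {E, S}.
Removed useless symbols: {A, D} and every production mentioning them.

S -> w | v w | u E; E -> u u | w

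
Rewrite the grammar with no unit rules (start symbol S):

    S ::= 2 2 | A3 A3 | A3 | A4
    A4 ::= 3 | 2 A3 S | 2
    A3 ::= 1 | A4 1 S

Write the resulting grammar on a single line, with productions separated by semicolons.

Unit pairs: S ⇒* {A3, A4}.
Replace each nonterminal's rules with the union of the non-unit rules of every nonterminal it unit-derives.

S ::= 3 | 2 A3 S | 2 | 2 2 | A3 A3 | 1 | A4 1 S; A4 ::= 3 | 2 A3 S | 2; A3 ::= 1 | A4 1 S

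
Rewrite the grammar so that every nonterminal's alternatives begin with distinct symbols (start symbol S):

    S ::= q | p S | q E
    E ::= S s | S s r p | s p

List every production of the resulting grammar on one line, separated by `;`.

S ::= p S | q S'; E ::= s p | S s E'; S' ::= ε | E; E' ::= ε | r p

S has alternatives sharing prefix 'q': factor to S → q S' with S' → ε | E.
E has alternatives sharing prefix 'S s': factor to E → S s E' with E' → ε | r p.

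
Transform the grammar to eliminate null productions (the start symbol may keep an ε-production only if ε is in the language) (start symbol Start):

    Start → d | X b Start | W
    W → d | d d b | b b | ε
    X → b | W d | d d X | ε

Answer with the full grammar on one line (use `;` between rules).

Nullable nonterminals: {Start, W, X}.
ε ∈ L(G) since Start is nullable, so keep Start → ε.
For each production, add variants omitting each subset of nullable occurrences: Start → X b Start gives X b Start | X b | b Start | b. X → W d gives W d | d. X → d d X gives d d X | d d.

Start → d | X b Start | X b | b Start | b | W | ε; W → d | d d b | b b; X → b | W d | d | d d X | d d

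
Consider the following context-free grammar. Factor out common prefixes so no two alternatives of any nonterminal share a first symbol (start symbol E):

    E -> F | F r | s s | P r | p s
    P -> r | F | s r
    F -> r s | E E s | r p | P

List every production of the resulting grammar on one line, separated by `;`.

E -> s s | P r | p s | F E'; P -> r | F | s r; F -> E E s | P | r F'; E' -> ε | r; F' -> s | p

E has alternatives sharing prefix 'F': factor to E → F E' with E' → ε | r.
F has alternatives sharing prefix 'r': factor to F → r F' with F' → s | p.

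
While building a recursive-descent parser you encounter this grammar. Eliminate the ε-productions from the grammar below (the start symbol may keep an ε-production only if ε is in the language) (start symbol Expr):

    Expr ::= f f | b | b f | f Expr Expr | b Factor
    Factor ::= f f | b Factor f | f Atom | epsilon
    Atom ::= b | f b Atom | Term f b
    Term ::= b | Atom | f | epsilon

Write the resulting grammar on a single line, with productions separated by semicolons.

Expr ::= f f | b | b f | f Expr Expr | b Factor; Factor ::= f f | b Factor f | b f | f Atom; Atom ::= b | f b Atom | Term f b | f b; Term ::= b | Atom | f

The nullable symbols are {Factor, Term}.
ε ∉ L(G), so no ε-production is kept.
For each production, add variants omitting each subset of nullable occurrences: Factor → b Factor f gives b Factor f | b f. Atom → Term f b gives Term f b | f b.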